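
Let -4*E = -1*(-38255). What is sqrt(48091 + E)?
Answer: sqrt(154109)/2 ≈ 196.28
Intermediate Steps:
E = -38255/4 (E = -(-1)*(-38255)/4 = -1/4*38255 = -38255/4 ≈ -9563.8)
sqrt(48091 + E) = sqrt(48091 - 38255/4) = sqrt(154109/4) = sqrt(154109)/2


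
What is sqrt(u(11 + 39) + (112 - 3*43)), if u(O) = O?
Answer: sqrt(33) ≈ 5.7446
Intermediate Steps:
sqrt(u(11 + 39) + (112 - 3*43)) = sqrt((11 + 39) + (112 - 3*43)) = sqrt(50 + (112 - 129)) = sqrt(50 - 17) = sqrt(33)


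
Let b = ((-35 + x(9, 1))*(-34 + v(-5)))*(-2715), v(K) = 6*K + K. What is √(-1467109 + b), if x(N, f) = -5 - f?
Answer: 2*I*√2286961 ≈ 3024.5*I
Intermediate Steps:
v(K) = 7*K
b = -7680735 (b = ((-35 + (-5 - 1*1))*(-34 + 7*(-5)))*(-2715) = ((-35 + (-5 - 1))*(-34 - 35))*(-2715) = ((-35 - 6)*(-69))*(-2715) = -41*(-69)*(-2715) = 2829*(-2715) = -7680735)
√(-1467109 + b) = √(-1467109 - 7680735) = √(-9147844) = 2*I*√2286961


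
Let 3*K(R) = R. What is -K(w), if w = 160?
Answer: -160/3 ≈ -53.333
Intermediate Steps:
K(R) = R/3
-K(w) = -160/3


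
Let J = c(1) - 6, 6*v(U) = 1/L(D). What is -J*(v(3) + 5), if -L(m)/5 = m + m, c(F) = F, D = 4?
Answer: 1199/48 ≈ 24.979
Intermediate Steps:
L(m) = -10*m (L(m) = -5*(m + m) = -10*m)
v(U) = -1/240 (v(U) = 1/(6*((-10*4))) = (⅙)/(-40) = (⅙)*(-1/40) = -1/240)
J = -5 (J = 1 - 6 = -5)
-J*(v(3) + 5) = -(-5)*(-1/240 + 5) = -(-5)*1199/240 = -1*(-1199/48) = 1199/48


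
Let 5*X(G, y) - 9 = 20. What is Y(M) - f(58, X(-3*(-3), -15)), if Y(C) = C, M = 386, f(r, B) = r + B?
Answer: 1611/5 ≈ 322.20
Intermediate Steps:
X(G, y) = 29/5 (X(G, y) = 9/5 + (⅕)*20 = 9/5 + 4 = 29/5)
f(r, B) = B + r
Y(M) - f(58, X(-3*(-3), -15)) = 386 - (29/5 + 58) = 386 - 1*319/5 = 386 - 319/5 = 1611/5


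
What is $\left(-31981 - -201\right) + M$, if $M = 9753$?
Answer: $-22027$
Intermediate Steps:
$\left(-31981 - -201\right) + M = \left(-31981 - -201\right) + 9753 = \left(-31981 + 201\right) + 9753 = -31780 + 9753 = -22027$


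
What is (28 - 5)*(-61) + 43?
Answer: -1360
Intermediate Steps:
(28 - 5)*(-61) + 43 = 23*(-61) + 43 = -1403 + 43 = -1360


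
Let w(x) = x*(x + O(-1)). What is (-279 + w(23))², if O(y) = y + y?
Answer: 41616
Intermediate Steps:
O(y) = 2*y
w(x) = x*(-2 + x) (w(x) = x*(x + 2*(-1)) = x*(x - 2) = x*(-2 + x))
(-279 + w(23))² = (-279 + 23*(-2 + 23))² = (-279 + 23*21)² = (-279 + 483)² = 204² = 41616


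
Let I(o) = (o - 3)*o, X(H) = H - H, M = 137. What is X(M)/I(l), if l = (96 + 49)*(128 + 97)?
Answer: 0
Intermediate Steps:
X(H) = 0
l = 32625 (l = 145*225 = 32625)
I(o) = o*(-3 + o) (I(o) = (-3 + o)*o = o*(-3 + o))
X(M)/I(l) = 0/((32625*(-3 + 32625))) = 0/((32625*32622)) = 0/1064292750 = 0*(1/1064292750) = 0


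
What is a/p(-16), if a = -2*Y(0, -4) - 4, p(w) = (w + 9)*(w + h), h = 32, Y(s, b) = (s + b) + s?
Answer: -1/28 ≈ -0.035714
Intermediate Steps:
Y(s, b) = b + 2*s (Y(s, b) = (b + s) + s = b + 2*s)
p(w) = (9 + w)*(32 + w) (p(w) = (w + 9)*(w + 32) = (9 + w)*(32 + w))
a = 4 (a = -2*(-4 + 2*0) - 4 = -2*(-4 + 0) - 4 = -2*(-4) - 4 = 8 - 4 = 4)
a/p(-16) = 4/(288 + (-16)² + 41*(-16)) = 4/(288 + 256 - 656) = 4/(-112) = 4*(-1/112) = -1/28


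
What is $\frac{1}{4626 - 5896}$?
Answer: $- \frac{1}{1270} \approx -0.0007874$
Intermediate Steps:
$\frac{1}{4626 - 5896} = \frac{1}{-1270} = - \frac{1}{1270}$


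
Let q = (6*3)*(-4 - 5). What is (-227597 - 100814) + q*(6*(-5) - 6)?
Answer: -322579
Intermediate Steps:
q = -162 (q = 18*(-9) = -162)
(-227597 - 100814) + q*(6*(-5) - 6) = (-227597 - 100814) - 162*(6*(-5) - 6) = -328411 - 162*(-30 - 6) = -328411 - 162*(-36) = -328411 + 5832 = -322579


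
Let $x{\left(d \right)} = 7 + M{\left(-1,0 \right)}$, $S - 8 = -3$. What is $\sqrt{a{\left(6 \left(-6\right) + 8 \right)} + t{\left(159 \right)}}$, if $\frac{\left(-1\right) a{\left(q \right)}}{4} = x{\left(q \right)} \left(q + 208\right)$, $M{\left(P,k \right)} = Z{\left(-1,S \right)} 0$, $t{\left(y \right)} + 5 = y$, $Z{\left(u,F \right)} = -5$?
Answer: $i \sqrt{4886} \approx 69.9 i$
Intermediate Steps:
$S = 5$ ($S = 8 - 3 = 5$)
$t{\left(y \right)} = -5 + y$
$M{\left(P,k \right)} = 0$ ($M{\left(P,k \right)} = \left(-5\right) 0 = 0$)
$x{\left(d \right)} = 7$ ($x{\left(d \right)} = 7 + 0 = 7$)
$a{\left(q \right)} = -5824 - 28 q$ ($a{\left(q \right)} = - 4 \cdot 7 \left(q + 208\right) = - 4 \cdot 7 \left(208 + q\right) = - 4 \left(1456 + 7 q\right) = -5824 - 28 q$)
$\sqrt{a{\left(6 \left(-6\right) + 8 \right)} + t{\left(159 \right)}} = \sqrt{\left(-5824 - 28 \left(6 \left(-6\right) + 8\right)\right) + \left(-5 + 159\right)} = \sqrt{\left(-5824 - 28 \left(-36 + 8\right)\right) + 154} = \sqrt{\left(-5824 - -784\right) + 154} = \sqrt{\left(-5824 + 784\right) + 154} = \sqrt{-5040 + 154} = \sqrt{-4886} = i \sqrt{4886}$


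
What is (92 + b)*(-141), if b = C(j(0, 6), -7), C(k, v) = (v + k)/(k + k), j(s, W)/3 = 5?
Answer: -65048/5 ≈ -13010.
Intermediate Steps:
j(s, W) = 15 (j(s, W) = 3*5 = 15)
C(k, v) = (k + v)/(2*k) (C(k, v) = (k + v)/((2*k)) = (k + v)*(1/(2*k)) = (k + v)/(2*k))
b = 4/15 (b = (1/2)*(15 - 7)/15 = (1/2)*(1/15)*8 = 4/15 ≈ 0.26667)
(92 + b)*(-141) = (92 + 4/15)*(-141) = (1384/15)*(-141) = -65048/5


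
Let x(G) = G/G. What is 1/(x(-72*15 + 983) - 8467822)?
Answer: -1/8467821 ≈ -1.1809e-7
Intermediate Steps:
x(G) = 1
1/(x(-72*15 + 983) - 8467822) = 1/(1 - 8467822) = 1/(-8467821) = -1/8467821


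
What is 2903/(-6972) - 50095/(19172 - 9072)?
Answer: -4732283/880215 ≈ -5.3763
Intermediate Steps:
2903/(-6972) - 50095/(19172 - 9072) = 2903*(-1/6972) - 50095/10100 = -2903/6972 - 50095*1/10100 = -2903/6972 - 10019/2020 = -4732283/880215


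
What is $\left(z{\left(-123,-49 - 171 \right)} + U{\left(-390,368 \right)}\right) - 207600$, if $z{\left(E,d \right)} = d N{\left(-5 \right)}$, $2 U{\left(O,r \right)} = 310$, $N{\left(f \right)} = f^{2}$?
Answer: $-212945$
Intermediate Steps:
$U{\left(O,r \right)} = 155$ ($U{\left(O,r \right)} = \frac{1}{2} \cdot 310 = 155$)
$z{\left(E,d \right)} = 25 d$ ($z{\left(E,d \right)} = d \left(-5\right)^{2} = d 25 = 25 d$)
$\left(z{\left(-123,-49 - 171 \right)} + U{\left(-390,368 \right)}\right) - 207600 = \left(25 \left(-49 - 171\right) + 155\right) - 207600 = \left(25 \left(-220\right) + 155\right) - 207600 = \left(-5500 + 155\right) - 207600 = -5345 - 207600 = -212945$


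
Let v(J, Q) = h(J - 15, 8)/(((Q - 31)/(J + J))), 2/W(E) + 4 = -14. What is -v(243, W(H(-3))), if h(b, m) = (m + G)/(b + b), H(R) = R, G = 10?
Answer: 6561/10640 ≈ 0.61664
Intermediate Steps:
W(E) = -1/9 (W(E) = 2/(-4 - 14) = 2/(-18) = 2*(-1/18) = -1/9)
h(b, m) = (10 + m)/(2*b) (h(b, m) = (m + 10)/(b + b) = (10 + m)/((2*b)) = (10 + m)*(1/(2*b)) = (10 + m)/(2*b))
v(J, Q) = 18*J/((-31 + Q)*(-15 + J)) (v(J, Q) = ((10 + 8)/(2*(J - 15)))/(((Q - 31)/(J + J))) = ((1/2)*18/(-15 + J))/(((-31 + Q)/((2*J)))) = (9/(-15 + J))/(((-31 + Q)*(1/(2*J)))) = (9/(-15 + J))/(((-31 + Q)/(2*J))) = (9/(-15 + J))*(2*J/(-31 + Q)) = 18*J/((-31 + Q)*(-15 + J)))
-v(243, W(H(-3))) = -18*243/((-31 - 1/9)*(-15 + 243)) = -18*243/((-280/9)*228) = -18*243*(-9)/(280*228) = -1*(-6561/10640) = 6561/10640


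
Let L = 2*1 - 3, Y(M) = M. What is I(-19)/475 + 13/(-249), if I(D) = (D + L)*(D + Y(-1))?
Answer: 3737/4731 ≈ 0.78990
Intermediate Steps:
L = -1 (L = 2 - 3 = -1)
I(D) = (-1 + D)² (I(D) = (D - 1)*(D - 1) = (-1 + D)*(-1 + D) = (-1 + D)²)
I(-19)/475 + 13/(-249) = (1 + (-19)² - 2*(-19))/475 + 13/(-249) = (1 + 361 + 38)*(1/475) + 13*(-1/249) = 400*(1/475) - 13/249 = 16/19 - 13/249 = 3737/4731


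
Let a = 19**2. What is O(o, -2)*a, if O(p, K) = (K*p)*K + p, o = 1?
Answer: 1805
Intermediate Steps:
O(p, K) = p + p*K**2 (O(p, K) = p*K**2 + p = p + p*K**2)
a = 361
O(o, -2)*a = (1*(1 + (-2)**2))*361 = (1*(1 + 4))*361 = (1*5)*361 = 5*361 = 1805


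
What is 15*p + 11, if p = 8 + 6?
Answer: 221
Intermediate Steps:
p = 14
15*p + 11 = 15*14 + 11 = 210 + 11 = 221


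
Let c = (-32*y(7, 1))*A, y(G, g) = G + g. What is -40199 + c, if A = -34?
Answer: -31495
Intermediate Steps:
c = 8704 (c = -32*(7 + 1)*(-34) = -32*8*(-34) = -256*(-34) = 8704)
-40199 + c = -40199 + 8704 = -31495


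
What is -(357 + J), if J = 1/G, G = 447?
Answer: -159580/447 ≈ -357.00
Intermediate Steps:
J = 1/447 ≈ 0.0022371
-(357 + J) = -(357 + 1/447) = -1*159580/447 = -159580/447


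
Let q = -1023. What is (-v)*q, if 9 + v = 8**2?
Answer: 56265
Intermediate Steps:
v = 55 (v = -9 + 8**2 = -9 + 64 = 55)
(-v)*q = -1*55*(-1023) = -55*(-1023) = 56265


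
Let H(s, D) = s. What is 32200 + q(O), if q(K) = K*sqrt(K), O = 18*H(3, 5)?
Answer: 32200 + 162*sqrt(6) ≈ 32597.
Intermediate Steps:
O = 54 (O = 18*3 = 54)
q(K) = K**(3/2)
32200 + q(O) = 32200 + 54**(3/2) = 32200 + 162*sqrt(6)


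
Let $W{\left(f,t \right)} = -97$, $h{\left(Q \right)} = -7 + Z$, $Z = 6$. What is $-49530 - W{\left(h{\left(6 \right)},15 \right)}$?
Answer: $-49433$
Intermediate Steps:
$h{\left(Q \right)} = -1$ ($h{\left(Q \right)} = -7 + 6 = -1$)
$-49530 - W{\left(h{\left(6 \right)},15 \right)} = -49530 - -97 = -49530 + 97 = -49433$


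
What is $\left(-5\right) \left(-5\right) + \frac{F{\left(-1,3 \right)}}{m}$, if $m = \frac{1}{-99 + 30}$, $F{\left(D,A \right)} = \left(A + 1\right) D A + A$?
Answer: $646$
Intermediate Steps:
$F{\left(D,A \right)} = A + A D \left(1 + A\right)$ ($F{\left(D,A \right)} = \left(1 + A\right) D A + A = D \left(1 + A\right) A + A = A D \left(1 + A\right) + A = A + A D \left(1 + A\right)$)
$m = - \frac{1}{69}$ ($m = \frac{1}{-69} = - \frac{1}{69} \approx -0.014493$)
$\left(-5\right) \left(-5\right) + \frac{F{\left(-1,3 \right)}}{m} = \left(-5\right) \left(-5\right) + \frac{3 \left(1 - 1 + 3 \left(-1\right)\right)}{- \frac{1}{69}} = 25 + 3 \left(1 - 1 - 3\right) \left(-69\right) = 25 + 3 \left(-3\right) \left(-69\right) = 25 - -621 = 25 + 621 = 646$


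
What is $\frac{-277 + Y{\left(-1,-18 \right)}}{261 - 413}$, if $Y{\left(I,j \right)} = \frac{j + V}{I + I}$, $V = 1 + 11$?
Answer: $\frac{137}{76} \approx 1.8026$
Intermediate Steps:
$V = 12$
$Y{\left(I,j \right)} = \frac{12 + j}{2 I}$ ($Y{\left(I,j \right)} = \frac{j + 12}{I + I} = \frac{12 + j}{2 I}$)
$\frac{-277 + Y{\left(-1,-18 \right)}}{261 - 413} = \frac{-277 + \frac{12 - 18}{2 \left(-1\right)}}{261 - 413} = \frac{-277 + \frac{1}{2} \left(-1\right) \left(-6\right)}{-152} = \left(-277 + 3\right) \left(- \frac{1}{152}\right) = \left(-274\right) \left(- \frac{1}{152}\right) = \frac{137}{76}$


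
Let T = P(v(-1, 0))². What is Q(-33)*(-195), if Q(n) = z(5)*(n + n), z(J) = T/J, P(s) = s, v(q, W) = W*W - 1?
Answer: 2574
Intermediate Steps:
v(q, W) = -1 + W² (v(q, W) = W² - 1 = -1 + W²)
T = 1 (T = (-1 + 0²)² = (-1 + 0)² = (-1)² = 1)
z(J) = 1/J
Q(n) = 2*n/5 (Q(n) = (n + n)/5 = (2*n)/5 = 2*n/5)
Q(-33)*(-195) = ((⅖)*(-33))*(-195) = -66/5*(-195) = 2574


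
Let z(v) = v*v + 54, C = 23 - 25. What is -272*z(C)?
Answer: -15776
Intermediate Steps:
C = -2
z(v) = 54 + v² (z(v) = v² + 54 = 54 + v²)
-272*z(C) = -272*(54 + (-2)²) = -272*(54 + 4) = -272*58 = -15776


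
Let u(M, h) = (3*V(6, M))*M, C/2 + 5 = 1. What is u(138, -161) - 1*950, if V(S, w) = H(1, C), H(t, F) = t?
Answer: -536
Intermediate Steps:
C = -8 (C = -10 + 2*1 = -10 + 2 = -8)
V(S, w) = 1
u(M, h) = 3*M (u(M, h) = (3*1)*M = 3*M)
u(138, -161) - 1*950 = 3*138 - 1*950 = 414 - 950 = -536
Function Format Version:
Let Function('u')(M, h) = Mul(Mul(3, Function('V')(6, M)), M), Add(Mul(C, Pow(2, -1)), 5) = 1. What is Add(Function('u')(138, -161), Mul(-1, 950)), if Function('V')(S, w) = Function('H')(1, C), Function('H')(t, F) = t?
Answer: -536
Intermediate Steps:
C = -8 (C = Add(-10, Mul(2, 1)) = Add(-10, 2) = -8)
Function('V')(S, w) = 1
Function('u')(M, h) = Mul(3, M) (Function('u')(M, h) = Mul(Mul(3, 1), M) = Mul(3, M))
Add(Function('u')(138, -161), Mul(-1, 950)) = Add(Mul(3, 138), Mul(-1, 950)) = Add(414, -950) = -536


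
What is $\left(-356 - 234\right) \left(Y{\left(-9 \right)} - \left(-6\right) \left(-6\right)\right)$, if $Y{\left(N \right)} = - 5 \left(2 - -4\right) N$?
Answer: $-138060$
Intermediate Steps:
$Y{\left(N \right)} = - 30 N$ ($Y{\left(N \right)} = - 5 \left(2 + 4\right) N = \left(-5\right) 6 N = - 30 N$)
$\left(-356 - 234\right) \left(Y{\left(-9 \right)} - \left(-6\right) \left(-6\right)\right) = \left(-356 - 234\right) \left(\left(-30\right) \left(-9\right) - \left(-6\right) \left(-6\right)\right) = \left(-356 - 234\right) \left(270 - 36\right) = - 590 \left(270 - 36\right) = \left(-590\right) 234 = -138060$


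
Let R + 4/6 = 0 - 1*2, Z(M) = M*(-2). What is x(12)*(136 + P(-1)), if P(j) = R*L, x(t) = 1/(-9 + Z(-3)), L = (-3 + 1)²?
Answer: -376/9 ≈ -41.778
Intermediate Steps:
Z(M) = -2*M
R = -8/3 (R = -⅔ + (0 - 1*2) = -⅔ + (0 - 2) = -⅔ - 2 = -8/3 ≈ -2.6667)
L = 4 (L = (-2)² = 4)
x(t) = -⅓ (x(t) = 1/(-9 - 2*(-3)) = 1/(-9 + 6) = 1/(-3) = -⅓)
P(j) = -32/3 (P(j) = -8/3*4 = -32/3)
x(12)*(136 + P(-1)) = -(136 - 32/3)/3 = -⅓*376/3 = -376/9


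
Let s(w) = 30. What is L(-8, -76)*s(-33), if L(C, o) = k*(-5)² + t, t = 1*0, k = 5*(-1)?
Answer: -3750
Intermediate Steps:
k = -5
t = 0
L(C, o) = -125 (L(C, o) = -5*(-5)² + 0 = -5*25 + 0 = -125 + 0 = -125)
L(-8, -76)*s(-33) = -125*30 = -3750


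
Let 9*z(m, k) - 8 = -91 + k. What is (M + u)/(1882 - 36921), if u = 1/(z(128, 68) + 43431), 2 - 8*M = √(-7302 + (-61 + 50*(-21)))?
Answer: -32575/4565161232 + I*√8413/280312 ≈ -7.1356e-6 + 0.00032722*I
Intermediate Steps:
z(m, k) = -83/9 + k/9 (z(m, k) = 8/9 + (-91 + k)/9 = 8/9 + (-91/9 + k/9) = -83/9 + k/9)
M = ¼ - I*√8413/8 (M = ¼ - √(-7302 + (-61 + 50*(-21)))/8 = ¼ - √(-7302 + (-61 - 1050))/8 = ¼ - √(-7302 - 1111)/8 = ¼ - I*√8413/8 ≈ 0.25 - 11.465*I)
u = 3/130288 (u = 1/((-83/9 + (⅑)*68) + 43431) = 1/((-83/9 + 68/9) + 43431) = 1/(-5/3 + 43431) = 1/(130288/3) = 3/130288 ≈ 2.3026e-5)
(M + u)/(1882 - 36921) = ((¼ - I*√8413/8) + 3/130288)/(1882 - 36921) = (32575/130288 - I*√8413/8)/(-35039) = (32575/130288 - I*√8413/8)*(-1/35039) = -32575/4565161232 + I*√8413/280312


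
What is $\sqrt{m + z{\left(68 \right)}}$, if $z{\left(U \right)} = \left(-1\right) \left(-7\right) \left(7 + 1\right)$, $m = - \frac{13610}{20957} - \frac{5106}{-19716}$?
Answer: $\frac{\sqrt{263719804409527818}}{68864702} \approx 7.4572$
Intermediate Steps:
$m = - \frac{26888053}{68864702}$ ($m = \left(-13610\right) \frac{1}{20957} - - \frac{851}{3286} = - \frac{13610}{20957} + \frac{851}{3286} = - \frac{26888053}{68864702} \approx -0.39045$)
$z{\left(U \right)} = 56$ ($z{\left(U \right)} = 7 \cdot 8 = 56$)
$\sqrt{m + z{\left(68 \right)}} = \sqrt{- \frac{26888053}{68864702} + 56} = \sqrt{\frac{3829535259}{68864702}} = \frac{\sqrt{263719804409527818}}{68864702}$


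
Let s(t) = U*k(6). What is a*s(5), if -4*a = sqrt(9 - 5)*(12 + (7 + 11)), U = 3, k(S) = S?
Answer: -270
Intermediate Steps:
s(t) = 18 (s(t) = 3*6 = 18)
a = -15 (a = -sqrt(9 - 5)*(12 + (7 + 11))/4 = -sqrt(4)*(12 + 18)/4 = -30/2 = -1/4*60 = -15)
a*s(5) = -15*18 = -270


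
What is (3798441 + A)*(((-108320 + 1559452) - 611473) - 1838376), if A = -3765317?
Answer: -33081501908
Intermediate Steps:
(3798441 + A)*(((-108320 + 1559452) - 611473) - 1838376) = (3798441 - 3765317)*(((-108320 + 1559452) - 611473) - 1838376) = 33124*((1451132 - 611473) - 1838376) = 33124*(839659 - 1838376) = 33124*(-998717) = -33081501908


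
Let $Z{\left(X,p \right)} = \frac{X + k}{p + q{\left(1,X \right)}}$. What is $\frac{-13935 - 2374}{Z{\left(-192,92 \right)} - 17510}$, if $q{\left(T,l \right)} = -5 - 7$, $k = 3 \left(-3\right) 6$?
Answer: $\frac{652360}{700523} \approx 0.93125$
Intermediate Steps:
$k = -54$ ($k = \left(-9\right) 6 = -54$)
$q{\left(T,l \right)} = -12$ ($q{\left(T,l \right)} = -5 - 7 = -12$)
$Z{\left(X,p \right)} = \frac{-54 + X}{-12 + p}$ ($Z{\left(X,p \right)} = \frac{X - 54}{p - 12} = \frac{-54 + X}{-12 + p}$)
$\frac{-13935 - 2374}{Z{\left(-192,92 \right)} - 17510} = \frac{-13935 - 2374}{\frac{-54 - 192}{-12 + 92} - 17510} = - \frac{16309}{\frac{1}{80} \left(-246\right) - 17510} = - \frac{16309}{- \frac{123}{40} - 17510} = - \frac{16309}{- \frac{700523}{40}} = \left(-16309\right) \left(- \frac{40}{700523}\right) = \frac{652360}{700523}$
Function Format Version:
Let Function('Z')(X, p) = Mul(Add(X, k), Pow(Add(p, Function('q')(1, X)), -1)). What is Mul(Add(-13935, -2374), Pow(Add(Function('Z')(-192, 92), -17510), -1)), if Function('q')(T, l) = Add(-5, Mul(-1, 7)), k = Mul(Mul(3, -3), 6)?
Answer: Rational(652360, 700523) ≈ 0.93125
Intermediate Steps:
k = -54 (k = Mul(-9, 6) = -54)
Function('q')(T, l) = -12 (Function('q')(T, l) = Add(-5, -7) = -12)
Function('Z')(X, p) = Mul(Pow(Add(-12, p), -1), Add(-54, X)) (Function('Z')(X, p) = Mul(Add(X, -54), Pow(Add(p, -12), -1)) = Mul(Add(-54, X), Pow(Add(-12, p), -1)) = Mul(Pow(Add(-12, p), -1), Add(-54, X)))
Mul(Add(-13935, -2374), Pow(Add(Function('Z')(-192, 92), -17510), -1)) = Mul(Add(-13935, -2374), Pow(Add(Mul(Pow(Add(-12, 92), -1), Add(-54, -192)), -17510), -1)) = Mul(-16309, Pow(Add(Mul(Pow(80, -1), -246), -17510), -1)) = Mul(-16309, Pow(Add(Mul(Rational(1, 80), -246), -17510), -1)) = Mul(-16309, Pow(Add(Rational(-123, 40), -17510), -1)) = Mul(-16309, Pow(Rational(-700523, 40), -1)) = Mul(-16309, Rational(-40, 700523)) = Rational(652360, 700523)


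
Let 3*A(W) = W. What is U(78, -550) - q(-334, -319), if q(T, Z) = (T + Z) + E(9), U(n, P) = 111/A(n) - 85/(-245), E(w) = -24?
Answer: 868379/1274 ≈ 681.62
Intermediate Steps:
A(W) = W/3
U(n, P) = 17/49 + 333/n (U(n, P) = 111/((n/3)) - 85/(-245) = 111*(3/n) - 85*(-1/245) = 333/n + 17/49 = 17/49 + 333/n)
q(T, Z) = -24 + T + Z (q(T, Z) = (T + Z) - 24 = -24 + T + Z)
U(78, -550) - q(-334, -319) = (17/49 + 333/78) - (-24 - 334 - 319) = (17/49 + 333*(1/78)) - 1*(-677) = (17/49 + 111/26) + 677 = 5881/1274 + 677 = 868379/1274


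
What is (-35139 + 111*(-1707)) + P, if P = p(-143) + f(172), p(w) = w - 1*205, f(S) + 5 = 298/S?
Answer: -19347185/86 ≈ -2.2497e+5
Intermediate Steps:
f(S) = -5 + 298/S
p(w) = -205 + w (p(w) = w - 205 = -205 + w)
P = -30209/86 (P = (-205 - 143) + (-5 + 298/172) = -348 + (-5 + 298*(1/172)) = -348 + (-5 + 149/86) = -348 - 281/86 = -30209/86 ≈ -351.27)
(-35139 + 111*(-1707)) + P = (-35139 + 111*(-1707)) - 30209/86 = (-35139 - 189477) - 30209/86 = -224616 - 30209/86 = -19347185/86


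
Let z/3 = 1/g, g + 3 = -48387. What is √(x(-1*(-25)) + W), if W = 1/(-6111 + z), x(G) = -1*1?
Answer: I*√9717719808577791/98570431 ≈ 1.0001*I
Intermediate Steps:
g = -48390 (g = -3 - 48387 = -48390)
z = -1/16130 (z = 3/(-48390) = 3*(-1/48390) = -1/16130 ≈ -6.1996e-5)
x(G) = -1
W = -16130/98570431 (W = 1/(-6111 - 1/16130) = 1/(-98570431/16130) = -16130/98570431 ≈ -0.00016364)
√(x(-1*(-25)) + W) = √(-1 - 16130/98570431) = √(-98586561/98570431) = I*√9717719808577791/98570431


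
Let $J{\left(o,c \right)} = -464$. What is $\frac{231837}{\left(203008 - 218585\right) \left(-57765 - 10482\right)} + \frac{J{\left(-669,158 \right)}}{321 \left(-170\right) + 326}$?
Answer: $\frac{42153876587}{4805491867053} \approx 0.008772$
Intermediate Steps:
$\frac{231837}{\left(203008 - 218585\right) \left(-57765 - 10482\right)} + \frac{J{\left(-669,158 \right)}}{321 \left(-170\right) + 326} = \frac{231837}{\left(203008 - 218585\right) \left(-57765 - 10482\right)} - \frac{464}{321 \left(-170\right) + 326} = \frac{231837}{\left(-15577\right) \left(-57765 - 10482\right)} - \frac{464}{-54570 + 326} = \frac{231837}{\left(-15577\right) \left(-68247\right)} - \frac{464}{-54244} = \frac{231837}{1063083519} - - \frac{116}{13561} = 231837 \cdot \frac{1}{1063083519} + \frac{116}{13561} = \frac{77279}{354361173} + \frac{116}{13561} = \frac{42153876587}{4805491867053}$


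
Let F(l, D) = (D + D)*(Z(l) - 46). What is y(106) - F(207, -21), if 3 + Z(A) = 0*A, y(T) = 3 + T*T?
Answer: 9181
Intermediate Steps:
y(T) = 3 + T²
Z(A) = -3 (Z(A) = -3 + 0*A = -3 + 0 = -3)
F(l, D) = -98*D (F(l, D) = (D + D)*(-3 - 46) = (2*D)*(-49) = -98*D)
y(106) - F(207, -21) = (3 + 106²) - (-98)*(-21) = (3 + 11236) - 1*2058 = 11239 - 2058 = 9181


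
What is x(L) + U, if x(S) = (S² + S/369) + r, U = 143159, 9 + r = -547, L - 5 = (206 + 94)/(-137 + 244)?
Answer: 602709550013/4224681 ≈ 1.4266e+5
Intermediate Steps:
L = 835/107 (L = 5 + (206 + 94)/(-137 + 244) = 5 + 300/107 = 835/107 ≈ 7.8037)
r = -556 (r = -9 - 547 = -556)
x(S) = -556 + S² + S/369 (x(S) = (S² + S/369) - 556 = -556 + S² + S/369)
x(L) + U = (-556 + (835/107)² + (1/369)*(835/107)) + 143159 = (-556 + 697225/11449 + 835/39483) + 143159 = -2091557266/4224681 + 143159 = 602709550013/4224681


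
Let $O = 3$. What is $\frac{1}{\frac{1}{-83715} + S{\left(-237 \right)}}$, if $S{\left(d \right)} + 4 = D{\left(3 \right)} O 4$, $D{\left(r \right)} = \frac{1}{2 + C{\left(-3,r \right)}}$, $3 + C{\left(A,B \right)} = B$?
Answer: $\frac{83715}{167429} \approx 0.5$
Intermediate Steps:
$C{\left(A,B \right)} = -3 + B$
$D{\left(r \right)} = \frac{1}{-1 + r}$ ($D{\left(r \right)} = \frac{1}{2 + \left(-3 + r\right)} = \frac{1}{-1 + r}$)
$S{\left(d \right)} = 2$ ($S{\left(d \right)} = -4 + \frac{1}{-1 + 3} \cdot 3 \cdot 4 = -4 + \frac{1}{2} \cdot 3 \cdot 4 = -4 + \frac{3}{2} \cdot 4 = -4 + 6 = 2$)
$\frac{1}{\frac{1}{-83715} + S{\left(-237 \right)}} = \frac{1}{\frac{1}{-83715} + 2} = \frac{1}{- \frac{1}{83715} + 2} = \frac{1}{\frac{167429}{83715}} = \frac{83715}{167429}$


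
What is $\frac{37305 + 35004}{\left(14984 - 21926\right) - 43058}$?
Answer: $- \frac{72309}{50000} \approx -1.4462$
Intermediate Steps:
$\frac{37305 + 35004}{\left(14984 - 21926\right) - 43058} = \frac{72309}{-6942 - 43058} = \frac{72309}{-50000} = 72309 \left(- \frac{1}{50000}\right) = - \frac{72309}{50000}$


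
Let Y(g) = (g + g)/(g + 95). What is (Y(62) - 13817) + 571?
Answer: -2079498/157 ≈ -13245.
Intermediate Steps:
Y(g) = 2*g/(95 + g) (Y(g) = (2*g)/(95 + g) = 2*g/(95 + g))
(Y(62) - 13817) + 571 = (2*62/(95 + 62) - 13817) + 571 = (2*62/157 - 13817) + 571 = (2*62*(1/157) - 13817) + 571 = (124/157 - 13817) + 571 = -2169145/157 + 571 = -2079498/157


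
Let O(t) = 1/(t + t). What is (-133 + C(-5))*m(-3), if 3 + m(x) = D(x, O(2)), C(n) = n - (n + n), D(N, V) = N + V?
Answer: 736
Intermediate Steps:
O(t) = 1/(2*t)
C(n) = -n (C(n) = n - 2*n = -n)
m(x) = -11/4 + x (m(x) = -3 + (x + (½)/2) = -3 + (x + (½)*(½)) = -3 + (x + ¼) = -3 + (¼ + x) = -11/4 + x)
(-133 + C(-5))*m(-3) = (-133 - 1*(-5))*(-11/4 - 3) = (-133 + 5)*(-23/4) = -128*(-23/4) = 736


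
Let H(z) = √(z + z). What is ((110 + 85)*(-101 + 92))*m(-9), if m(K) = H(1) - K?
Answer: -15795 - 1755*√2 ≈ -18277.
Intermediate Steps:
H(z) = √2*√z (H(z) = √(2*z) = √2*√z)
m(K) = √2 - K (m(K) = √2*√1 - K = √2*1 - K = √2 - K)
((110 + 85)*(-101 + 92))*m(-9) = ((110 + 85)*(-101 + 92))*(√2 - 1*(-9)) = (195*(-9))*(√2 + 9) = -1755*(9 + √2) = -15795 - 1755*√2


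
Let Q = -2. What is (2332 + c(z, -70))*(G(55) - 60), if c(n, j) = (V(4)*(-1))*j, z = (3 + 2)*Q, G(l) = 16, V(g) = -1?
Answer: -99528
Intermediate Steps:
z = -10 (z = (3 + 2)*(-2) = 5*(-2) = -10)
c(n, j) = j (c(n, j) = (-1*(-1))*j = 1*j = j)
(2332 + c(z, -70))*(G(55) - 60) = (2332 - 70)*(16 - 60) = 2262*(-44) = -99528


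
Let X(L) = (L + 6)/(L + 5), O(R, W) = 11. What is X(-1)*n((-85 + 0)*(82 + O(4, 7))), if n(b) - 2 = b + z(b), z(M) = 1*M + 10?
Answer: -39495/2 ≈ -19748.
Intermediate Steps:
z(M) = 10 + M (z(M) = M + 10 = 10 + M)
X(L) = (6 + L)/(5 + L)
n(b) = 12 + 2*b (n(b) = 2 + (b + (10 + b)) = 2 + (10 + 2*b) = 12 + 2*b)
X(-1)*n((-85 + 0)*(82 + O(4, 7))) = ((6 - 1)/(5 - 1))*(12 + 2*((-85 + 0)*(82 + 11))) = (5/4)*(12 + 2*(-85*93)) = ((¼)*5)*(12 + 2*(-7905)) = 5*(12 - 15810)/4 = (5/4)*(-15798) = -39495/2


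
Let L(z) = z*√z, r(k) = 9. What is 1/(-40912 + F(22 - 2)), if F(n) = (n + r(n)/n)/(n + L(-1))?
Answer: -6562121200/268462809498481 - 8180*I/268462809498481 ≈ -2.4443e-5 - 3.047e-11*I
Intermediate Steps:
L(z) = z^(3/2)
F(n) = (n + 9/n)/(n - I) (F(n) = (n + 9/n)/(n + (-1)^(3/2)) = (n + 9/n)/(n - I))
1/(-40912 + F(22 - 2)) = 1/(-40912 + (9 + (22 - 2)²)/((22 - 2)*((22 - 2) - I))) = 1/(-40912 + (9 + 20²)/(20*(20 - I))) = 1/(-40912 + ((20 + I)/401)*(9 + 400)/20) = 1/(-40912 + (1/20)*((20 + I)/401)*409) = 1/(-40912 + (409/401 + 409*I/8020)) = 1/(-16405303/401 + 409*I/8020) = 160400*(-16405303/401 - 409*I/8020)/268462809498481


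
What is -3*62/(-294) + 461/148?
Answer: 27177/7252 ≈ 3.7475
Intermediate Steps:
-3*62/(-294) + 461/148 = -186*(-1/294) + 461*(1/148) = 31/49 + 461/148 = 27177/7252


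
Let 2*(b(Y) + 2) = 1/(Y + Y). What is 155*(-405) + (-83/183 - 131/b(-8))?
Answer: -745946884/11895 ≈ -62711.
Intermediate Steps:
b(Y) = -2 + 1/(4*Y) (b(Y) = -2 + 1/(2*(Y + Y)) = -2 + 1/(2*((2*Y))) = -2 + (1/(2*Y))/2 = -2 + 1/(4*Y))
155*(-405) + (-83/183 - 131/b(-8)) = 155*(-405) + (-83/183 - 131/(-2 + (¼)/(-8))) = -62775 + (-83*1/183 - 131/(-2 + (¼)*(-⅛))) = -62775 + (-83/183 - 131/(-2 - 1/32)) = -62775 + (-83/183 - 131/(-65/32)) = -62775 + (-83/183 - 131*(-32/65)) = -62775 + (-83/183 + 4192/65) = -62775 + 761741/11895 = -745946884/11895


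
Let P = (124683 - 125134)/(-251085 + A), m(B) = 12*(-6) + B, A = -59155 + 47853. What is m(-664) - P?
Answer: -193117283/262387 ≈ -736.00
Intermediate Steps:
A = -11302
m(B) = -72 + B
P = 451/262387 (P = (124683 - 125134)/(-251085 - 11302) = -451/(-262387) = -451*(-1/262387) = 451/262387 ≈ 0.0017188)
m(-664) - P = (-72 - 664) - 1*451/262387 = -736 - 451/262387 = -193117283/262387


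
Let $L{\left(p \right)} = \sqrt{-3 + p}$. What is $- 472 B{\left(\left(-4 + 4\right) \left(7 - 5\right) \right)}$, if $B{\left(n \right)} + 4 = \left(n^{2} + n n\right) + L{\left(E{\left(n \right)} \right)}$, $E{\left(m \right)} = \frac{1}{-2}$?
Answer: $1888 - 236 i \sqrt{14} \approx 1888.0 - 883.03 i$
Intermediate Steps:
$E{\left(m \right)} = - \frac{1}{2}$
$B{\left(n \right)} = -4 + 2 n^{2} + \frac{i \sqrt{14}}{2}$ ($B{\left(n \right)} = -4 + \left(\left(n^{2} + n n\right) + \sqrt{-3 - \frac{1}{2}}\right) = -4 + \left(\left(n^{2} + n^{2}\right) + \sqrt{- \frac{7}{2}}\right) = -4 + \left(2 n^{2} + \frac{i \sqrt{14}}{2}\right) = -4 + 2 n^{2} + \frac{i \sqrt{14}}{2}$)
$- 472 B{\left(\left(-4 + 4\right) \left(7 - 5\right) \right)} = - 472 \left(-4 + 2 \left(\left(-4 + 4\right) \left(7 - 5\right)\right)^{2} + \frac{i \sqrt{14}}{2}\right) = - 472 \left(-4 + 2 \left(0 \cdot 2\right)^{2} + \frac{i \sqrt{14}}{2}\right) = - 472 \left(-4 + 2 \cdot 0^{2} + \frac{i \sqrt{14}}{2}\right) = - 472 \left(-4 + 2 \cdot 0 + \frac{i \sqrt{14}}{2}\right) = - 472 \left(-4 + 0 + \frac{i \sqrt{14}}{2}\right) = - 472 \left(-4 + \frac{i \sqrt{14}}{2}\right) = 1888 - 236 i \sqrt{14}$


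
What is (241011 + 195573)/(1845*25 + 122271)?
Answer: 36382/14033 ≈ 2.5926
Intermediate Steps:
(241011 + 195573)/(1845*25 + 122271) = 436584/(46125 + 122271) = 436584/168396 = 436584*(1/168396) = 36382/14033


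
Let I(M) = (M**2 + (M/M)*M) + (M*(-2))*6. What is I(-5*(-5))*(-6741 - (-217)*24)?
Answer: -536550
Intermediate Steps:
I(M) = M**2 - 11*M (I(M) = (M**2 + 1*M) - 2*M*6 = (M**2 + M) - 12*M = (M + M**2) - 12*M = M**2 - 11*M)
I(-5*(-5))*(-6741 - (-217)*24) = ((-5*(-5))*(-11 - 5*(-5)))*(-6741 - (-217)*24) = (25*(-11 + 25))*(-6741 - 1*(-5208)) = (25*14)*(-6741 + 5208) = 350*(-1533) = -536550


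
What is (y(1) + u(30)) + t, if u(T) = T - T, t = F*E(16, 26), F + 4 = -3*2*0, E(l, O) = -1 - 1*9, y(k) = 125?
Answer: 165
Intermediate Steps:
E(l, O) = -10 (E(l, O) = -1 - 9 = -10)
F = -4 (F = -4 - 3*2*0 = -4 - 6*0 = -4 + 0 = -4)
t = 40 (t = -4*(-10) = 40)
u(T) = 0
(y(1) + u(30)) + t = (125 + 0) + 40 = 125 + 40 = 165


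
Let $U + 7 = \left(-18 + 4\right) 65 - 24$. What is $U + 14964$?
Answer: $14023$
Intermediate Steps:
$U = -941$ ($U = -7 + \left(\left(-18 + 4\right) 65 - 24\right) = -7 - 934 = -941$)
$U + 14964 = -941 + 14964 = 14023$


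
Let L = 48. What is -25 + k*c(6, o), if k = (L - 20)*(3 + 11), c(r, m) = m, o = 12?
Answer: 4679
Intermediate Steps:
k = 392 (k = (48 - 20)*(3 + 11) = 28*14 = 392)
-25 + k*c(6, o) = -25 + 392*12 = -25 + 4704 = 4679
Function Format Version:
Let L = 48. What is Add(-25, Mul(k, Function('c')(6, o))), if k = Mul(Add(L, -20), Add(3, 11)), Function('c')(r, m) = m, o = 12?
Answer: 4679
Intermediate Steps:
k = 392 (k = Mul(Add(48, -20), Add(3, 11)) = Mul(28, 14) = 392)
Add(-25, Mul(k, Function('c')(6, o))) = Add(-25, Mul(392, 12)) = Add(-25, 4704) = 4679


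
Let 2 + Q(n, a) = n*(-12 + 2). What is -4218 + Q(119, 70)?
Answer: -5410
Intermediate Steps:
Q(n, a) = -2 - 10*n (Q(n, a) = -2 + n*(-12 + 2) = -2 + n*(-10) = -2 - 10*n)
-4218 + Q(119, 70) = -4218 + (-2 - 10*119) = -4218 + (-2 - 1190) = -4218 - 1192 = -5410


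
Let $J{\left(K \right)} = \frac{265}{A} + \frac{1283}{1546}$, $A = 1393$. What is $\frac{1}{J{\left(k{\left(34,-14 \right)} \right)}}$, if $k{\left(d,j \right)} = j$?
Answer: $\frac{2153578}{2196909} \approx 0.98028$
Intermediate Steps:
$J{\left(K \right)} = \frac{2196909}{2153578}$ ($J{\left(K \right)} = \frac{265}{1393} + \frac{1283}{1546} = \frac{2196909}{2153578}$)
$\frac{1}{J{\left(k{\left(34,-14 \right)} \right)}} = \frac{1}{\frac{2196909}{2153578}} = \frac{2153578}{2196909}$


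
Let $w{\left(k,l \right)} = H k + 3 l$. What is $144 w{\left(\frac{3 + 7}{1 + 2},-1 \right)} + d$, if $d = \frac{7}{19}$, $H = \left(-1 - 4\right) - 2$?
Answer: $- \frac{72041}{19} \approx -3791.6$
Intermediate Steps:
$H = -7$ ($H = -5 - 2 = -7$)
$d = \frac{7}{19}$ ($d = 7 \cdot \frac{1}{19} = \frac{7}{19} \approx 0.36842$)
$w{\left(k,l \right)} = - 7 k + 3 l$
$144 w{\left(\frac{3 + 7}{1 + 2},-1 \right)} + d = 144 \left(- 7 \frac{3 + 7}{1 + 2} + 3 \left(-1\right)\right) + \frac{7}{19} = 144 \left(- 7 \cdot \frac{10}{3} - 3\right) + \frac{7}{19} = 144 \left(- 7 \cdot 10 \cdot \frac{1}{3} - 3\right) + \frac{7}{19} = 144 \left(\left(-7\right) \frac{10}{3} - 3\right) + \frac{7}{19} = 144 \left(- \frac{70}{3} - 3\right) + \frac{7}{19} = 144 \left(- \frac{79}{3}\right) + \frac{7}{19} = -3792 + \frac{7}{19} = - \frac{72041}{19}$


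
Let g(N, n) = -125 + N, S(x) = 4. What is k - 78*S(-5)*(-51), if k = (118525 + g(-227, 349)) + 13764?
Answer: 147849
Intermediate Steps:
k = 131937 (k = (118525 + (-125 - 227)) + 13764 = (118525 - 352) + 13764 = 118173 + 13764 = 131937)
k - 78*S(-5)*(-51) = 131937 - 78*4*(-51) = 131937 - 312*(-51) = 131937 - 1*(-15912) = 131937 + 15912 = 147849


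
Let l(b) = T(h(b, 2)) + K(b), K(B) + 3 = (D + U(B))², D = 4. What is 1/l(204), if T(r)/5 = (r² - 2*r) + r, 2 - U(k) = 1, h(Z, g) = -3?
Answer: 1/82 ≈ 0.012195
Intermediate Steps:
U(k) = 1 (U(k) = 2 - 1*1 = 2 - 1 = 1)
T(r) = -5*r + 5*r² (T(r) = 5*((r² - 2*r) + r) = 5*(r² - r) = -5*r + 5*r²)
K(B) = 22 (K(B) = -3 + (4 + 1)² = -3 + 5² = -3 + 25 = 22)
l(b) = 82 (l(b) = 5*(-3)*(-1 - 3) + 22 = 5*(-3)*(-4) + 22 = 60 + 22 = 82)
1/l(204) = 1/82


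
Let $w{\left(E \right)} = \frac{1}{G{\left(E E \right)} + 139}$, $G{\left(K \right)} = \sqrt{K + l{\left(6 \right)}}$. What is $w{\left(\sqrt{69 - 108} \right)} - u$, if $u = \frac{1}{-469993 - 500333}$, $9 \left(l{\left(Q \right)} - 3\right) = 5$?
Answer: $\frac{607026017}{84519275904} - \frac{3 i \sqrt{319}}{174208} \approx 0.0071821 - 0.00030757 i$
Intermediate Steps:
$l{\left(Q \right)} = \frac{32}{9}$ ($l{\left(Q \right)} = 3 + \frac{1}{9} \cdot 5 = 3 + \frac{5}{9} = \frac{32}{9}$)
$G{\left(K \right)} = \sqrt{\frac{32}{9} + K}$ ($G{\left(K \right)} = \sqrt{K + \frac{32}{9}} = \sqrt{\frac{32}{9} + K}$)
$w{\left(E \right)} = \frac{1}{139 + \frac{\sqrt{32 + 9 E^{2}}}{3}}$ ($w{\left(E \right)} = \frac{1}{\frac{\sqrt{32 + 9 E E}}{3} + 139} = \frac{1}{\frac{\sqrt{32 + 9 E^{2}}}{3} + 139} = \frac{1}{139 + \frac{\sqrt{32 + 9 E^{2}}}{3}}$)
$u = - \frac{1}{970326}$ ($u = \frac{1}{-970326} = - \frac{1}{970326} \approx -1.0306 \cdot 10^{-6}$)
$w{\left(\sqrt{69 - 108} \right)} - u = \frac{3}{417 + \sqrt{32 + 9 \left(\sqrt{69 - 108}\right)^{2}}} - - \frac{1}{970326} = \frac{3}{417 + \sqrt{32 + 9 \left(\sqrt{-39}\right)^{2}}} + \frac{1}{970326} = \frac{3}{417 + \sqrt{32 + 9 \left(i \sqrt{39}\right)^{2}}} + \frac{1}{970326} = \frac{3}{417 + \sqrt{32 + 9 \left(-39\right)}} + \frac{1}{970326} = \frac{3}{417 + \sqrt{32 - 351}} + \frac{1}{970326} = \frac{3}{417 + \sqrt{-319}} + \frac{1}{970326} = \frac{3}{417 + i \sqrt{319}} + \frac{1}{970326} = \frac{1}{970326} + \frac{3}{417 + i \sqrt{319}}$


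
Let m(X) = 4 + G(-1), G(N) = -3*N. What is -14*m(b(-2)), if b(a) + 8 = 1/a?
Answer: -98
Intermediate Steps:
b(a) = -8 + 1/a
m(X) = 7 (m(X) = 4 - 3*(-1) = 4 + 3 = 7)
-14*m(b(-2)) = -14*7 = -98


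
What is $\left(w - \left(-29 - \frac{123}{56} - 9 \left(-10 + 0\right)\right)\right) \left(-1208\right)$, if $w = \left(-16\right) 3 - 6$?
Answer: $\frac{953867}{7} \approx 1.3627 \cdot 10^{5}$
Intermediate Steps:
$w = -54$ ($w = -48 - 6 = -54$)
$\left(w - \left(-29 - \frac{123}{56} - 9 \left(-10 + 0\right)\right)\right) \left(-1208\right) = \left(-54 - \left(-29 - \frac{123}{56} - 9 \left(-10 + 0\right)\right)\right) \left(-1208\right) = \left(-54 + \left(492 \cdot \frac{1}{224} - \left(-29 - -90\right)\right)\right) \left(-1208\right) = \left(-54 + \left(\frac{123}{56} - \left(-29 + 90\right)\right)\right) \left(-1208\right) = \left(-54 + \left(\frac{123}{56} - 61\right)\right) \left(-1208\right) = \left(-54 - \frac{3293}{56}\right) \left(-1208\right) = \left(- \frac{6317}{56}\right) \left(-1208\right) = \frac{953867}{7}$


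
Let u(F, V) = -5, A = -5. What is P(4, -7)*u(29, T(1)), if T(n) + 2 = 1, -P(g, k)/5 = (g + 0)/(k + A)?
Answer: -25/3 ≈ -8.3333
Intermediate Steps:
P(g, k) = -5*g/(-5 + k) (P(g, k) = -5*(g + 0)/(k - 5) = -5*g/(-5 + k))
T(n) = -1 (T(n) = -2 + 1 = -1)
P(4, -7)*u(29, T(1)) = -5*4/(-5 - 7)*(-5) = -5*4/(-12)*(-5) = -5*4*(-1/12)*(-5) = (5/3)*(-5) = -25/3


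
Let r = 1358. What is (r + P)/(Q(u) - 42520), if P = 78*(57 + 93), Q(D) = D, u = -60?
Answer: -6529/21290 ≈ -0.30667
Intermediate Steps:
P = 11700 (P = 78*150 = 11700)
(r + P)/(Q(u) - 42520) = (1358 + 11700)/(-60 - 42520) = 13058/(-42580) = 13058*(-1/42580) = -6529/21290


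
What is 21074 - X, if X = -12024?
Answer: 33098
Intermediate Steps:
21074 - X = 21074 - 1*(-12024) = 21074 + 12024 = 33098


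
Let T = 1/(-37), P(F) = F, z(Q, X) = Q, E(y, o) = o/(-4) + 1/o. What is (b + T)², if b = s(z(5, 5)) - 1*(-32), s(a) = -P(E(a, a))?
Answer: 597166969/547600 ≈ 1090.5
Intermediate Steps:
E(y, o) = 1/o - o/4 (E(y, o) = o*(-¼) + 1/o = -o/4 + 1/o = 1/o - o/4)
s(a) = -1/a + a/4 (s(a) = -(1/a - a/4) = -1/a + a/4)
b = 661/20 (b = (-1/5 + (¼)*5) - 1*(-32) = (-1*⅕ + 5/4) + 32 = (-⅕ + 5/4) + 32 = 21/20 + 32 = 661/20 ≈ 33.050)
T = -1/37 ≈ -0.027027
(b + T)² = (661/20 - 1/37)² = (24437/740)² = 597166969/547600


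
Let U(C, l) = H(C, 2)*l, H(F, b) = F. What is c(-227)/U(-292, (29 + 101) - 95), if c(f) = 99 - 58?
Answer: -41/10220 ≈ -0.0040117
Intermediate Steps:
c(f) = 41
U(C, l) = C*l
c(-227)/U(-292, (29 + 101) - 95) = 41/((-292*((29 + 101) - 95))) = 41/((-292*(130 - 95))) = 41/((-292*35)) = 41/(-10220) = 41*(-1/10220) = -41/10220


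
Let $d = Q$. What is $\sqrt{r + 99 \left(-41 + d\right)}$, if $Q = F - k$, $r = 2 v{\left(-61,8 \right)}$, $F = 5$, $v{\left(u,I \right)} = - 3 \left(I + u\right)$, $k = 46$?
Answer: $10 i \sqrt{78} \approx 88.318 i$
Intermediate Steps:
$v{\left(u,I \right)} = - 3 I - 3 u$
$r = 318$ ($r = 2 \left(\left(-3\right) 8 - -183\right) = 2 \left(-24 + 183\right) = 2 \cdot 159 = 318$)
$Q = -41$ ($Q = 5 - 46 = -41$)
$d = -41$
$\sqrt{r + 99 \left(-41 + d\right)} = \sqrt{318 + 99 \left(-41 - 41\right)} = \sqrt{318 + 99 \left(-82\right)} = \sqrt{318 - 8118} = \sqrt{-7800} = 10 i \sqrt{78}$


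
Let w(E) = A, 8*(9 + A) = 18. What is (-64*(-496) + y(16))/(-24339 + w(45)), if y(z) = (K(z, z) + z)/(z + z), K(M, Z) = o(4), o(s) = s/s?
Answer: -4475/3432 ≈ -1.3039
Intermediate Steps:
o(s) = 1
A = -27/4 (A = -9 + (1/8)*18 = -9 + 9/4 = -27/4 ≈ -6.7500)
w(E) = -27/4
K(M, Z) = 1
y(z) = (1 + z)/(2*z) (y(z) = (1 + z)/(z + z) = (1 + z)/((2*z)) = (1 + z)*(1/(2*z)) = (1 + z)/(2*z))
(-64*(-496) + y(16))/(-24339 + w(45)) = (-64*(-496) + (1/2)*(1 + 16)/16)/(-24339 - 27/4) = (31744 + (1/2)*(1/16)*17)/(-97383/4) = (31744 + 17/32)*(-4/97383) = (1015825/32)*(-4/97383) = -4475/3432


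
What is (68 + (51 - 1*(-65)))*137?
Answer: 25208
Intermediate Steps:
(68 + (51 - 1*(-65)))*137 = (68 + (51 + 65))*137 = (68 + 116)*137 = 184*137 = 25208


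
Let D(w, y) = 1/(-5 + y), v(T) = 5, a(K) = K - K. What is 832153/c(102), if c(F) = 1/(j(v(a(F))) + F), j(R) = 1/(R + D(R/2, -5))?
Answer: 595346032/7 ≈ 8.5049e+7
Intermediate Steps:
a(K) = 0
j(R) = 1/(-⅒ + R) (j(R) = 1/(R + 1/(-5 - 5)) = 1/(R + 1/(-10)) = 1/(R - ⅒) = 1/(-⅒ + R))
c(F) = 1/(10/49 + F) (c(F) = 1/(10/(-1 + 10*5) + F) = 1/(10/(-1 + 50) + F) = 1/(10/49 + F))
832153/c(102) = 832153/((49/(10 + 49*102))) = 832153/((49/(10 + 4998))) = 832153/((49/5008)) = 832153/((49*(1/5008))) = 832153/(49/5008) = 832153*(5008/49) = 595346032/7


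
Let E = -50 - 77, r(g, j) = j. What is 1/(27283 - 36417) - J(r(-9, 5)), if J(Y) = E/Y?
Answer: 1160013/45670 ≈ 25.400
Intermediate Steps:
E = -127
J(Y) = -127/Y
1/(27283 - 36417) - J(r(-9, 5)) = 1/(27283 - 36417) - (-127)/5 = 1/(-9134) - (-127)/5 = -1/9134 - 1*(-127/5) = -1/9134 + 127/5 = 1160013/45670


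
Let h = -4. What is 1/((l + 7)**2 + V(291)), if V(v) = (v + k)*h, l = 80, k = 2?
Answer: 1/6397 ≈ 0.00015632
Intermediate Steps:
V(v) = -8 - 4*v (V(v) = (v + 2)*(-4) = (2 + v)*(-4) = -8 - 4*v)
1/((l + 7)**2 + V(291)) = 1/((80 + 7)**2 + (-8 - 4*291)) = 1/(87**2 + (-8 - 1164)) = 1/(7569 - 1172) = 1/6397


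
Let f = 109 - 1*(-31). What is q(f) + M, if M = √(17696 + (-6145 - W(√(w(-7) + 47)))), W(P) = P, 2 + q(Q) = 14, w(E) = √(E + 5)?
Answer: 12 + √(11551 - √(47 + I*√2)) ≈ 119.44 - 0.0004799*I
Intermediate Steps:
f = 140 (f = 109 + 31 = 140)
w(E) = √(5 + E)
q(Q) = 12 (q(Q) = -2 + 14 = 12)
M = √(11551 - √(47 + I*√2)) (M = √(17696 + (-6145 - √(√(5 - 7) + 47))) = √(17696 + (-6145 - √(√(-2) + 47))) = √(17696 + (-6145 - √(I*√2 + 47))) = √(17696 + (-6145 - √(47 + I*√2))) = √(11551 - √(47 + I*√2)) ≈ 107.44 - 0.0005*I)
q(f) + M = 12 + √(11551 - √(47 + I*√2))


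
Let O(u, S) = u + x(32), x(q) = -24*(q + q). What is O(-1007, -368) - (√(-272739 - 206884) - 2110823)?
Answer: 2108280 - I*√479623 ≈ 2.1083e+6 - 692.55*I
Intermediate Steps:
x(q) = -48*q
O(u, S) = -1536 + u (O(u, S) = u - 48*32 = u - 1536 = -1536 + u)
O(-1007, -368) - (√(-272739 - 206884) - 2110823) = (-1536 - 1007) - (√(-272739 - 206884) - 2110823) = -2543 - (√(-479623) - 2110823) = -2543 - (I*√479623 - 2110823) = -2543 - (-2110823 + I*√479623) = -2543 + (2110823 - I*√479623) = 2108280 - I*√479623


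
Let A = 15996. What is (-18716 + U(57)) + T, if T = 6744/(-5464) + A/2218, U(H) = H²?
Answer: -11710905002/757447 ≈ -15461.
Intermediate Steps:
T = 4527747/757447 (T = 6744/(-5464) + 15996/2218 = 6744*(-1/5464) + 15996*(1/2218) = -843/683 + 7998/1109 = 4527747/757447 ≈ 5.9776)
(-18716 + U(57)) + T = (-18716 + 57²) + 4527747/757447 = (-18716 + 3249) + 4527747/757447 = -15467 + 4527747/757447 = -11710905002/757447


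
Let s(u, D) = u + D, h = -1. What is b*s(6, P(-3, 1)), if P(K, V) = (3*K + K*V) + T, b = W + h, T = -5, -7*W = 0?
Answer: 11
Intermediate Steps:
W = 0 (W = -⅐*0 = 0)
b = -1 (b = 0 - 1 = -1)
P(K, V) = -5 + 3*K + K*V (P(K, V) = (3*K + K*V) - 5 = -5 + 3*K + K*V)
s(u, D) = D + u
b*s(6, P(-3, 1)) = -((-5 + 3*(-3) - 3*1) + 6) = -((-5 - 9 - 3) + 6) = -(-17 + 6) = -1*(-11) = 11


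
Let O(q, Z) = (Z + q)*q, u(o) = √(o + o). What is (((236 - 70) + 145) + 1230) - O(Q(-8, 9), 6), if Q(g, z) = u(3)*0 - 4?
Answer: 1549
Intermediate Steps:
u(o) = √2*√o (u(o) = √(2*o) = √2*√o)
Q(g, z) = -4 (Q(g, z) = (√2*√3)*0 - 4 = √6*0 - 4 = 0 - 4 = -4)
O(q, Z) = q*(Z + q)
(((236 - 70) + 145) + 1230) - O(Q(-8, 9), 6) = (((236 - 70) + 145) + 1230) - (-4)*(6 - 4) = ((166 + 145) + 1230) - (-4)*2 = (311 + 1230) - 1*(-8) = 1541 + 8 = 1549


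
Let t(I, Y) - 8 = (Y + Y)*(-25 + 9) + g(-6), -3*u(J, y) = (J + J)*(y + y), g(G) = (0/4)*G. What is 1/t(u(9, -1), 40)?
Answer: -1/1272 ≈ -0.00078616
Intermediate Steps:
g(G) = 0 (g(G) = (0*(1/4))*G = 0*G = 0)
u(J, y) = -4*J*y/3 (u(J, y) = -(J + J)*(y + y)/3 = -2*J*2*y/3 = -4*J*y/3)
t(I, Y) = 8 - 32*Y (t(I, Y) = 8 + ((Y + Y)*(-25 + 9) + 0) = 8 + ((2*Y)*(-16) + 0) = 8 + (-32*Y + 0) = 8 - 32*Y)
1/t(u(9, -1), 40) = 1/(8 - 32*40) = 1/(8 - 1280) = 1/(-1272) = -1/1272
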